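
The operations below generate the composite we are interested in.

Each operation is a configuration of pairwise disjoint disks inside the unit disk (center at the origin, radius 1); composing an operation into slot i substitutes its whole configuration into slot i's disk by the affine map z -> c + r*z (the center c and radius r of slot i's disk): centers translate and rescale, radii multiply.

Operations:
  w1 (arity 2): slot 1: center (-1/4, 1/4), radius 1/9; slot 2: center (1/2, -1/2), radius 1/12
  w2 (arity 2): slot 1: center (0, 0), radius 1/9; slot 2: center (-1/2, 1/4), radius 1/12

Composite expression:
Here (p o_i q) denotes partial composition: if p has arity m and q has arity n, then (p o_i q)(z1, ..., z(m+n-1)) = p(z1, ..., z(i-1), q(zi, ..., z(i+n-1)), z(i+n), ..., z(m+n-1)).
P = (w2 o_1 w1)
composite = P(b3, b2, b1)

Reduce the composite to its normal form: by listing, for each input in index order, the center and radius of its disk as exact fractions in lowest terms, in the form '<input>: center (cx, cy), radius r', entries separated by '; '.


b1: center (-1/2, 1/4), radius 1/12; b2: center (1/18, -1/18), radius 1/108; b3: center (-1/36, 1/36), radius 1/81

Nesting under w2 composes maps z -> c + r*z down each b-path.
input b3: applying the 2 nested substitutions gives center (-1/36, 1/36), radius 1/81
input b2: applying the 2 nested substitutions gives center (1/18, -1/18), radius 1/108
input b1: applying the 1 nested substitution gives center (-1/2, 1/4), radius 1/12


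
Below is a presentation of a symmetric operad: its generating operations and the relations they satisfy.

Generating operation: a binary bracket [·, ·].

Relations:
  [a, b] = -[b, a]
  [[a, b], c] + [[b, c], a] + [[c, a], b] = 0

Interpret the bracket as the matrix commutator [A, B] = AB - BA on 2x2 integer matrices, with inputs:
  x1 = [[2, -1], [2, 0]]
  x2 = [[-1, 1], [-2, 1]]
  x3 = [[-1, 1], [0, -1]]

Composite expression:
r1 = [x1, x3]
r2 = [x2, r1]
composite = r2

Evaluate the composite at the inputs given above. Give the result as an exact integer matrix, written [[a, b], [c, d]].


[[4, 0], [8, -4]]


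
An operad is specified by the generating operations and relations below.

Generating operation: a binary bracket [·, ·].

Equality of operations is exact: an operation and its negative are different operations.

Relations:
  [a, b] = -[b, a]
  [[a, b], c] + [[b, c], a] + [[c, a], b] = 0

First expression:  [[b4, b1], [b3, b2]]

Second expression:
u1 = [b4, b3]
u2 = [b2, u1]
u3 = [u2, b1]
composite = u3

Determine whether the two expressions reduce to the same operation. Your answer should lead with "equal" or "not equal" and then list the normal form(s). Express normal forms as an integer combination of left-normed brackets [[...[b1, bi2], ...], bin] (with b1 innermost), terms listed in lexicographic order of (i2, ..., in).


not equal; the first gives [[[b1, b4], b2], b3] - [[[b1, b4], b3], b2] and the second [[[b1, b2], b3], b4] - [[[b1, b2], b4], b3] - [[[b1, b3], b4], b2] + [[[b1, b4], b3], b2]

The first expression reduces to [[[b1, b4], b2], b3] - [[[b1, b4], b3], b2]
The second expression reduces to [[[b1, b2], b3], b4] - [[[b1, b2], b4], b3] - [[[b1, b3], b4], b2] + [[[b1, b4], b3], b2]
The forms do not match — not equal.


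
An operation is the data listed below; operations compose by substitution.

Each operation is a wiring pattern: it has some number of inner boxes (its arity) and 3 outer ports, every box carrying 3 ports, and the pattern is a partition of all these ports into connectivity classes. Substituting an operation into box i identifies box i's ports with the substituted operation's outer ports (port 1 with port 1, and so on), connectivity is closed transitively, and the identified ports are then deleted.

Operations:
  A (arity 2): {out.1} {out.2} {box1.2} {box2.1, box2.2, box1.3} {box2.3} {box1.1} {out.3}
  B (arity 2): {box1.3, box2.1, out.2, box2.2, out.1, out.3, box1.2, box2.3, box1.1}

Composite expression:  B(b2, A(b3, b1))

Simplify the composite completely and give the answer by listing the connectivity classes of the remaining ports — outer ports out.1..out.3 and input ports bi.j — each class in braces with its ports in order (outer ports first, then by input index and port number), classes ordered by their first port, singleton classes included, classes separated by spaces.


Treat the ports identified at B as solder joints: merge, then drop.
composing A on (b3, b1), with out.j its own outer ports: {out.1} {out.2} {out.3} {b1.1, b1.2, b3.3} {b1.3} {b3.1} {b3.2}
composing B on (b2, b3, b1), with out.j its own outer ports: {out.1, out.2, out.3, b2.1, b2.2, b2.3} {b1.1, b1.2, b3.3} {b1.3} {b3.1} {b3.2}

{out.1, out.2, out.3, b2.1, b2.2, b2.3} {b1.1, b1.2, b3.3} {b1.3} {b3.1} {b3.2}


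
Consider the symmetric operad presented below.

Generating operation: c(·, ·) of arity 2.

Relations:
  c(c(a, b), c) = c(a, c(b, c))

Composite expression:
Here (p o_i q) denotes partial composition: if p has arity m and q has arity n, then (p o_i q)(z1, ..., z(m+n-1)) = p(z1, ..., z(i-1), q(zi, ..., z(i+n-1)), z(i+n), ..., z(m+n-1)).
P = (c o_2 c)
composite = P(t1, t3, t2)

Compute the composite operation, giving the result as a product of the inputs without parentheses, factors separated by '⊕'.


t1 ⊕ t3 ⊕ t2

The c-tree's shape is irrelevant; the t-reading-order decides.
c(t3, t2) collapses to t3 ⊕ t2
c(t1, c(t3, t2)) collapses to t1 ⊕ t3 ⊕ t2


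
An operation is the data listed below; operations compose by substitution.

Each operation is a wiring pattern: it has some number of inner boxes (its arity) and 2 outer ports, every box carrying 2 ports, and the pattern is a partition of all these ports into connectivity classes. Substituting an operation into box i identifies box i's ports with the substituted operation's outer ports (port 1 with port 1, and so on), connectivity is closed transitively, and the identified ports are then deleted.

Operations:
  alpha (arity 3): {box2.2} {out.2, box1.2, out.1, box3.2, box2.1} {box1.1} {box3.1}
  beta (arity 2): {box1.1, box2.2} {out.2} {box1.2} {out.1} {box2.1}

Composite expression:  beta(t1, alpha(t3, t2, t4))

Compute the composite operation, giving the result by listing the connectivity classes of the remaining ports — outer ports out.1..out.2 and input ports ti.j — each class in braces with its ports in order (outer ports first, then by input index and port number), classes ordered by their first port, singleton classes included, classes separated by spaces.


Reachability decides: close wires over beta-identified ports.
after alpha, the pattern on (t3, t2, t4) reads {out.1, out.2, t2.1, t3.2, t4.2} {t2.2} {t3.1} {t4.1} (out.j = its outer ports)
after beta, the pattern on (t1, t3, t2, t4) reads {out.1} {out.2} {t1.1, t2.1, t3.2, t4.2} {t1.2} {t2.2} {t3.1} {t4.1} (out.j = its outer ports)

{out.1} {out.2} {t1.1, t2.1, t3.2, t4.2} {t1.2} {t2.2} {t3.1} {t4.1}


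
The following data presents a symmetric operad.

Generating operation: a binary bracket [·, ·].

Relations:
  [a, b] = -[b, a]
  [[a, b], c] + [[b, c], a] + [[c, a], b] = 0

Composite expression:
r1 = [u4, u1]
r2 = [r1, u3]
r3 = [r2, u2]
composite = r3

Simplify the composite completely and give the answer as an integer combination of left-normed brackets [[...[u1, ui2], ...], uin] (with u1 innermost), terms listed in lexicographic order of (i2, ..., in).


-[[[u1, u4], u3], u2]

In the tensor algebra, words opening u1 carry the u1-anchored form.
Composite bracket: [[[u4, u1], u3], u2]
Expanding via [a, b] = ab - ba: 8 signed words (2^3 = 8).
Coefficients come from the u1-initial words:
  word u1u4u3u2 has sign -1, contributing -[[[u1, u4], u3], u2]


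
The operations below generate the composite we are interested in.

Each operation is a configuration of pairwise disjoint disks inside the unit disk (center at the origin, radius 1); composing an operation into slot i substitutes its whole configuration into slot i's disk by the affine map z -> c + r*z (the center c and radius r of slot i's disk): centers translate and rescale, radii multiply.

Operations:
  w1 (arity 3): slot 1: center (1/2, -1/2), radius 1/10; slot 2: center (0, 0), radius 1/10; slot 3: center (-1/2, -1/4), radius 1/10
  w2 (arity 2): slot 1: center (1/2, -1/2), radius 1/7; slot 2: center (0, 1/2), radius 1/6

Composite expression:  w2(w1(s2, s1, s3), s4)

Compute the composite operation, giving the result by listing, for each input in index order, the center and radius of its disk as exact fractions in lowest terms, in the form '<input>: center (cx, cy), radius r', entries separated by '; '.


Affine substitution under w2: radii multiply and s-centers shift.
tracing s2 down its 2-map path: center (4/7, -4/7), radius 1/70
tracing s1 down its 2-map path: center (1/2, -1/2), radius 1/70
tracing s3 down its 2-map path: center (3/7, -15/28), radius 1/70
tracing s4 down its 1-map path: center (0, 1/2), radius 1/6

s1: center (1/2, -1/2), radius 1/70; s2: center (4/7, -4/7), radius 1/70; s3: center (3/7, -15/28), radius 1/70; s4: center (0, 1/2), radius 1/6


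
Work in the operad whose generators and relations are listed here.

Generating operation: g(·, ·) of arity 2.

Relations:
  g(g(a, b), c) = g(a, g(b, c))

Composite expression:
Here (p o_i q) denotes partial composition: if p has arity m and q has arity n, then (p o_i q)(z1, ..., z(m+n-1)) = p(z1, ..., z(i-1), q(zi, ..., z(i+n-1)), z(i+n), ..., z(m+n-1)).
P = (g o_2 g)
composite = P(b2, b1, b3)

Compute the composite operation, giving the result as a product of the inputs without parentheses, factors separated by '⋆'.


b2 ⋆ b1 ⋆ b3

Associativity of g dissolves the nesting; only the b-input order survives.
g(b1, b3) collapses to b1 ⋆ b3
g(b2, g(b1, b3)) collapses to b2 ⋆ b1 ⋆ b3


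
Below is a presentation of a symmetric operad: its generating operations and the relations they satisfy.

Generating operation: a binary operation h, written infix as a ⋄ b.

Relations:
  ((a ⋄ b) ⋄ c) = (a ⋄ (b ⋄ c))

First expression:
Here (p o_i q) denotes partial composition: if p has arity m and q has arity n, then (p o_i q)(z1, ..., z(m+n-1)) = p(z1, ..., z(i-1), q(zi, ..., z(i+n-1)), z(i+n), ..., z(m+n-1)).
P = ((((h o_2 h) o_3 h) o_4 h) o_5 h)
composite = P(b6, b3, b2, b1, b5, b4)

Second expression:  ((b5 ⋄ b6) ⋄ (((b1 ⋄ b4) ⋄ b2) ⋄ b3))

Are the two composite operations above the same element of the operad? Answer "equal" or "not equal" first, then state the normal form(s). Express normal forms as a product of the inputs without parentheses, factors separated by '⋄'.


not equal — first b6 ⋄ b3 ⋄ b2 ⋄ b1 ⋄ b5 ⋄ b4, second b5 ⋄ b6 ⋄ b1 ⋄ b4 ⋄ b2 ⋄ b3


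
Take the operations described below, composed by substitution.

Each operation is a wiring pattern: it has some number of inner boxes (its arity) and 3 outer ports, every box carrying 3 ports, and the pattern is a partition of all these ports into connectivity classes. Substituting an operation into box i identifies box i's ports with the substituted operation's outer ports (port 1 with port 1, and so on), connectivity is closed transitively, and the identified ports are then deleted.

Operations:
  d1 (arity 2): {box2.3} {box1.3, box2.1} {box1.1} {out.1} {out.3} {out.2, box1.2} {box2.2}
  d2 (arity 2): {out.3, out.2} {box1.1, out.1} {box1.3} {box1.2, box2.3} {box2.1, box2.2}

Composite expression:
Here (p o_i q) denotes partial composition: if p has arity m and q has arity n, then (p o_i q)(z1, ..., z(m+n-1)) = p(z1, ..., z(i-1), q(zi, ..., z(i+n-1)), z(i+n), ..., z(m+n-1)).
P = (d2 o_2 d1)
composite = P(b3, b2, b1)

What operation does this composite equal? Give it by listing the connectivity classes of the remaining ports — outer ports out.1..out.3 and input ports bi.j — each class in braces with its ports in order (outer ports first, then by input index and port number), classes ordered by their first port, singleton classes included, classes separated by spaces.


{out.1, b3.1} {out.2, out.3} {b1.1, b2.3} {b1.2} {b1.3} {b2.1} {b2.2} {b3.2} {b3.3}

After gluing at d2, chains via deleted ports link the b-ports.
after d1, the pattern on (b2, b1) reads {out.1} {out.2, b2.2} {out.3} {b1.1, b2.3} {b1.2} {b1.3} {b2.1} (out.j = its outer ports)
after d2, the pattern on (b3, b2, b1) reads {out.1, b3.1} {out.2, out.3} {b1.1, b2.3} {b1.2} {b1.3} {b2.1} {b2.2} {b3.2} {b3.3} (out.j = its outer ports)


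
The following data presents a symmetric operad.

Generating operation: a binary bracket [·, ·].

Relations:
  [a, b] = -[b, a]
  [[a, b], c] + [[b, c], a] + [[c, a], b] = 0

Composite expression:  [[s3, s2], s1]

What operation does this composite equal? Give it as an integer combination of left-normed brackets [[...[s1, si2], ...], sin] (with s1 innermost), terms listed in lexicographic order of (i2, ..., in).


[[s1, s2], s3] - [[s1, s3], s2]

In the tensor algebra, words opening s1 carry the s1-anchored form.
Composite bracket: [[s3, s2], s1]
Expanding via [a, b] = ab - ba: 4 signed words (2^2 = 4).
Keep just the words that open with s1:
  sign of s1s2s3 is +1, so it contributes +[[s1, s2], s3]
  sign of s1s3s2 is -1, so it contributes -[[s1, s3], s2]


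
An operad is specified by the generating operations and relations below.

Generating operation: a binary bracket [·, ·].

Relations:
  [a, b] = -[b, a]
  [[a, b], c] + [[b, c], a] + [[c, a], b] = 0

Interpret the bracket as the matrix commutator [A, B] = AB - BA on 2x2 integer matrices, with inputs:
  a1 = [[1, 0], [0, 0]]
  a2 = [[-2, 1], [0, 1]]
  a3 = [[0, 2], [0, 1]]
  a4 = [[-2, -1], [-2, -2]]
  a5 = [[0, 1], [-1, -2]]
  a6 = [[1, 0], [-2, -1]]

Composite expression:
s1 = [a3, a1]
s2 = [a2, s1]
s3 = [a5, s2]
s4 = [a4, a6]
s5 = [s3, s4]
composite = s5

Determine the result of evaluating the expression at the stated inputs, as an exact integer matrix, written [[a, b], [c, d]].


[a3, a1] = [[0, -2], [0, 0]]
[a2, [a3, a1]] = [[0, 6], [0, 0]]
[a5, [a2, [a3, a1]]] = [[6, 12], [0, -6]]
[a4, a6] = [[2, 2], [-4, -2]]
[[a5, [a2, [a3, a1]]], [a4, a6]] = [[-48, -24], [48, 48]]

[[-48, -24], [48, 48]]


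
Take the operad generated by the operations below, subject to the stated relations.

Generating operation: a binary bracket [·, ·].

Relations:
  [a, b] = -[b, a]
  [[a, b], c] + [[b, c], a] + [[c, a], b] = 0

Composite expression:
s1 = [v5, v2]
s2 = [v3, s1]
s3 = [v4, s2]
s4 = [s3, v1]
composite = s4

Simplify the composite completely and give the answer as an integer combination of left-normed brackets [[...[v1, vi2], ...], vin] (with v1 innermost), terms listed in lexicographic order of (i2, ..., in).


A multilinear Lie element is pinned by v1-initial words (v1 innermost).
Composite bracket: [[v4, [v3, [v5, v2]]], v1]
Expanding via [a, b] = ab - ba: 16 signed words (2^4 = 16).
Words beginning with v1 determine it all:
  v1v2v5v3v4 appears with sign +1, giving the term +[[[[v1, v2], v5], v3], v4]
  v1v3v2v5v4 appears with sign -1, giving the term -[[[[v1, v3], v2], v5], v4]
  v1v3v5v2v4 appears with sign +1, giving the term +[[[[v1, v3], v5], v2], v4]
  v1v4v2v5v3 appears with sign -1, giving the term -[[[[v1, v4], v2], v5], v3]
  v1v4v3v2v5 appears with sign +1, giving the term +[[[[v1, v4], v3], v2], v5]
  v1v4v3v5v2 appears with sign -1, giving the term -[[[[v1, v4], v3], v5], v2]
  v1v4v5v2v3 appears with sign +1, giving the term +[[[[v1, v4], v5], v2], v3]
  v1v5v2v3v4 appears with sign -1, giving the term -[[[[v1, v5], v2], v3], v4]

[[[[v1, v2], v5], v3], v4] - [[[[v1, v3], v2], v5], v4] + [[[[v1, v3], v5], v2], v4] - [[[[v1, v4], v2], v5], v3] + [[[[v1, v4], v3], v2], v5] - [[[[v1, v4], v3], v5], v2] + [[[[v1, v4], v5], v2], v3] - [[[[v1, v5], v2], v3], v4]


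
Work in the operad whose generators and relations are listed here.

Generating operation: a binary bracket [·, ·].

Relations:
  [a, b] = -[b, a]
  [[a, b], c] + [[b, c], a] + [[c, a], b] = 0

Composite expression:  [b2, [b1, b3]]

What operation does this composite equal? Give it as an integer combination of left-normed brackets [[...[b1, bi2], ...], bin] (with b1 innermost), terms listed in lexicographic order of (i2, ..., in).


-[[b1, b3], b2]

A multilinear Lie element is pinned by b1-initial words (b1 innermost).
Composite bracket: [b2, [b1, b3]]
The bracket unfolds into 4 signed words via [a, b] = ab - ba (2^2 = 4).
Collect the words opening with b1:
  b1b3b2 appears with sign -1, giving the term -[[b1, b3], b2]


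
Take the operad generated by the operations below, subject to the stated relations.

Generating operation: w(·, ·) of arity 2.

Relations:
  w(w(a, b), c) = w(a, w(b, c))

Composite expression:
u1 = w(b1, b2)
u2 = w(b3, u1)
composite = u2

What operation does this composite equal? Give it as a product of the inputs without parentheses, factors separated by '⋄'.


b3 ⋄ b1 ⋄ b2


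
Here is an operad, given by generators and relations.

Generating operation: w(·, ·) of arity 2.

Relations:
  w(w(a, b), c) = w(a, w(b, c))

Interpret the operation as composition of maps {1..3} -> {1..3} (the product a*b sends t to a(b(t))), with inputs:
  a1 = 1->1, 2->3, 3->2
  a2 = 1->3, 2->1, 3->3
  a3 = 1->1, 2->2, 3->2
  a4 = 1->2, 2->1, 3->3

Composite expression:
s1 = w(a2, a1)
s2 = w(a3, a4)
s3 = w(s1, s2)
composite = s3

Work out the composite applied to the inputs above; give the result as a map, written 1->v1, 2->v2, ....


1->3, 2->3, 3->3

w(a2, a1) = 1->3, 2->3, 3->1
w(a3, a4) = 1->2, 2->1, 3->2
w(w(a2, a1), w(a3, a4)) = 1->3, 2->3, 3->3


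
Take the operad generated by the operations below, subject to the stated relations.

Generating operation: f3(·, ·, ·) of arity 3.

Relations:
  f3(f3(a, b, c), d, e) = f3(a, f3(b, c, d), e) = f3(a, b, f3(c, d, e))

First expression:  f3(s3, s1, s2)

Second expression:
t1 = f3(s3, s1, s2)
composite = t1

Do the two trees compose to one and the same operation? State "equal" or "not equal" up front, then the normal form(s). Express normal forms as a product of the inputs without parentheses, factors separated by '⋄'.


The first expression reduces to s3 ⋄ s1 ⋄ s2
The second expression reduces to s3 ⋄ s1 ⋄ s2
One common form — equal.

equal; both compose to s3 ⋄ s1 ⋄ s2


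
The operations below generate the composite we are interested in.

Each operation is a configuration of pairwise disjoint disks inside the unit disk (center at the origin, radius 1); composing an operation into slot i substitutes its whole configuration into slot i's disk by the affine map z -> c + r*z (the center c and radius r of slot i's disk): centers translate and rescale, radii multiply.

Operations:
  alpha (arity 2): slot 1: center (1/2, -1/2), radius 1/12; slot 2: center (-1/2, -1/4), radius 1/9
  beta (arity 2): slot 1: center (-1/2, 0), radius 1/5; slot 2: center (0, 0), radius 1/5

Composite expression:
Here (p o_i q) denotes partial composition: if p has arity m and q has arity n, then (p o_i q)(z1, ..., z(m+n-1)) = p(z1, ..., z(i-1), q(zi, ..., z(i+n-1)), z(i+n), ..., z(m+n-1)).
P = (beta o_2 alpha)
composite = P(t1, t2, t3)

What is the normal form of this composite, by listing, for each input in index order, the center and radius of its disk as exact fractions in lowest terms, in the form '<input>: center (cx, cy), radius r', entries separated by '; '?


t1: center (-1/2, 0), radius 1/5; t2: center (1/10, -1/10), radius 1/60; t3: center (-1/10, -1/20), radius 1/45

Only the slot chain above each t matters under beta; compose those maps.
t1: after 1 affine step, its disk has center (-1/2, 0), radius 1/5
t2: after 2 affine steps, its disk has center (1/10, -1/10), radius 1/60
t3: after 2 affine steps, its disk has center (-1/10, -1/20), radius 1/45


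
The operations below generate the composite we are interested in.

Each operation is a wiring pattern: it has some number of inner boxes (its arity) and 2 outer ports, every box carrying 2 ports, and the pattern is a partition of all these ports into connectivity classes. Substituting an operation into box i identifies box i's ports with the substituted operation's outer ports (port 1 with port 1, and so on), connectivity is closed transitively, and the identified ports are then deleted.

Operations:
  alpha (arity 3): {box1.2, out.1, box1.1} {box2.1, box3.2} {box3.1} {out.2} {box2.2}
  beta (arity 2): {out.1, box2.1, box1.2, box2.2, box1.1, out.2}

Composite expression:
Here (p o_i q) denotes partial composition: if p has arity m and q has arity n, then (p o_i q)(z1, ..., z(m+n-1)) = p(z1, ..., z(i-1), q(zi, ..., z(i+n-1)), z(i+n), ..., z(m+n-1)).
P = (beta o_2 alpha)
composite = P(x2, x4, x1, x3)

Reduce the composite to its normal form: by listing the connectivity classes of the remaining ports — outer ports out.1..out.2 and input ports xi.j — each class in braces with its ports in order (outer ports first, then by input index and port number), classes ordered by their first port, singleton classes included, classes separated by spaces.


{out.1, out.2, x2.1, x2.2, x4.1, x4.2} {x1.1, x3.2} {x1.2} {x3.1}

Reachability decides: close wires over beta-identified ports.
alpha over (x4, x1, x3) gives {out.1, x4.1, x4.2} {out.2} {x1.1, x3.2} {x1.2} {x3.1}, out.j being that stage's outer ports
beta over (x2, x4, x1, x3) gives {out.1, out.2, x2.1, x2.2, x4.1, x4.2} {x1.1, x3.2} {x1.2} {x3.1}, out.j being that stage's outer ports


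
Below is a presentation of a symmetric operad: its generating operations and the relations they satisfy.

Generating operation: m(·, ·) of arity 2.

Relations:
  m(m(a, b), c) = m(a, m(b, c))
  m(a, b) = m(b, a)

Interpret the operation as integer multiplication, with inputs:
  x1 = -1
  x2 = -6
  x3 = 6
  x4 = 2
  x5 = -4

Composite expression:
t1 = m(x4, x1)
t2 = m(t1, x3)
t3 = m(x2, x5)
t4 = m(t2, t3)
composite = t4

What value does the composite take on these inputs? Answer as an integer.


-288


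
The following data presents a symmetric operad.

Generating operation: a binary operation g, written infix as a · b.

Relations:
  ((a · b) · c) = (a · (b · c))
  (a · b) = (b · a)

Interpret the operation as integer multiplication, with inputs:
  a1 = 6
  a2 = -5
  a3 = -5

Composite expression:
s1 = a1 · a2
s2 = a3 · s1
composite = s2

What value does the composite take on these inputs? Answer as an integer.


(a1 · a2) = -30
(a3 · (a1 · a2)) = 150

150


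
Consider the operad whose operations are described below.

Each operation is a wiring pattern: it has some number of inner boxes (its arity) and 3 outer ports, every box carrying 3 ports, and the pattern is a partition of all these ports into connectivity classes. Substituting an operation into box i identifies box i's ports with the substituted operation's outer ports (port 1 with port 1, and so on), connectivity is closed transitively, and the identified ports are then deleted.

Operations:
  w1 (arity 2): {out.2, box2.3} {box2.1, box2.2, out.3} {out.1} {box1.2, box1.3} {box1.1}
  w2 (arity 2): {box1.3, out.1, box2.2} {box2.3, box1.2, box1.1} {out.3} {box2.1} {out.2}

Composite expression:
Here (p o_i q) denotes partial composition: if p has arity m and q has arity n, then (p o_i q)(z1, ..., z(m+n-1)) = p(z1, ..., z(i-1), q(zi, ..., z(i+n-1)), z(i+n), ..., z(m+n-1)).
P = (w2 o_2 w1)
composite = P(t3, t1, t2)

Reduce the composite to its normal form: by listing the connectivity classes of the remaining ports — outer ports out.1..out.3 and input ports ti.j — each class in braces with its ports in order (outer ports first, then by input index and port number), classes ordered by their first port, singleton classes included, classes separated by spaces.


{out.1, t2.3, t3.3} {out.2} {out.3} {t1.1} {t1.2, t1.3} {t2.1, t2.2, t3.1, t3.2}

Two ports join when wires chain via w2-identified ports.
the subtree at w1 composes to {out.1} {out.2, t2.3} {out.3, t2.1, t2.2} {t1.1} {t1.2, t1.3} on (t1, t2); out.j = own outer ports
the subtree at w2 composes to {out.1, t2.3, t3.3} {out.2} {out.3} {t1.1} {t1.2, t1.3} {t2.1, t2.2, t3.1, t3.2} on (t3, t1, t2); out.j = own outer ports


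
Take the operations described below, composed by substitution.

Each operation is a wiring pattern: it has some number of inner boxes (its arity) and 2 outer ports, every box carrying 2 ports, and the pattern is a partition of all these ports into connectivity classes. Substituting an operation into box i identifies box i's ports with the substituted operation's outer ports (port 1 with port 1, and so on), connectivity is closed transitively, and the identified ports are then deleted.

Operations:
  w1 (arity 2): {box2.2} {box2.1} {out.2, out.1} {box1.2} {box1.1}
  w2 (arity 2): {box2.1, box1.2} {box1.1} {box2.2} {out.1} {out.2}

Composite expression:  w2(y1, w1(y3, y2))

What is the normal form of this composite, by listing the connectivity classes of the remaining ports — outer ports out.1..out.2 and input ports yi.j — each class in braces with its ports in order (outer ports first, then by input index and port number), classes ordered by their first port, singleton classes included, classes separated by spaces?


{out.1} {out.2} {y1.1} {y1.2} {y2.1} {y2.2} {y3.1} {y3.2}

Connectivity passes through glued w2-boundaries; trace each wire chain.
w1 over (y3, y2) gives {out.1, out.2} {y2.1} {y2.2} {y3.1} {y3.2}, out.j being that stage's outer ports
w2 over (y1, y3, y2) gives {out.1} {out.2} {y1.1} {y1.2} {y2.1} {y2.2} {y3.1} {y3.2}, out.j being that stage's outer ports


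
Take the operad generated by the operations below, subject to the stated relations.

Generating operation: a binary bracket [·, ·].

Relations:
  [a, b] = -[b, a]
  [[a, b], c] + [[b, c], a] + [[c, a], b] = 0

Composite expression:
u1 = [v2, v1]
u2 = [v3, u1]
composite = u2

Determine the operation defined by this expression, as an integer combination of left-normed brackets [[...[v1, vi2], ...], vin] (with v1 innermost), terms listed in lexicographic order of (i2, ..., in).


[[v1, v2], v3]

Left-normed coefficients sit on the v1-initial expansion words.
Composite bracket: [v3, [v2, v1]]
Under [a, b] = ab - ba we get 4 signed associative words (2^2 = 4).
Collect the words opening with v1:
  v1v2v3 (sign +1) contributes +[[v1, v2], v3]


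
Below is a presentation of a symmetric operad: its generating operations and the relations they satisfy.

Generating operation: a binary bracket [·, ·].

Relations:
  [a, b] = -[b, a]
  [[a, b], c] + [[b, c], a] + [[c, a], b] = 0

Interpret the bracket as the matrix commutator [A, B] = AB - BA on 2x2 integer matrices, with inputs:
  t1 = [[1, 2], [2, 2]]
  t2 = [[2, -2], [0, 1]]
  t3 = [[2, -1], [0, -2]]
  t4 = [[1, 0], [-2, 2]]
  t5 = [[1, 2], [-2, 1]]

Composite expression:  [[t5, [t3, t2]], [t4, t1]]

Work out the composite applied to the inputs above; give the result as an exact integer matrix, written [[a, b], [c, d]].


[[0, 56], [112, 0]]

[t3, t2] = [[0, -7], [0, 0]]
[t5, [t3, t2]] = [[-14, 0], [0, 14]]
[t4, t1] = [[4, -2], [4, -4]]
[[t5, [t3, t2]], [t4, t1]] = [[0, 56], [112, 0]]


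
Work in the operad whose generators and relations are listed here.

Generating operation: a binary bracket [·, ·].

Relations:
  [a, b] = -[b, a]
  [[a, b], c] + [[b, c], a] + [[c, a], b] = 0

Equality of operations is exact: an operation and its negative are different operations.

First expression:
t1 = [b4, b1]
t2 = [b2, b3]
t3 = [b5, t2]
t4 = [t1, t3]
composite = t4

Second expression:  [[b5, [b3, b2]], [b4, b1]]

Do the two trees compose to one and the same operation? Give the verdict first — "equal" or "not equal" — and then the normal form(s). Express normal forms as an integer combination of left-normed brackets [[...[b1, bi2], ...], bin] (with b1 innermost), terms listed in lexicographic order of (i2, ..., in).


equal; both compose to [[[[b1, b4], b2], b3], b5] - [[[[b1, b4], b3], b2], b5] - [[[[b1, b4], b5], b2], b3] + [[[[b1, b4], b5], b3], b2]

The first expression, normalized: [[[[b1, b4], b2], b3], b5] - [[[[b1, b4], b3], b2], b5] - [[[[b1, b4], b5], b2], b3] + [[[[b1, b4], b5], b3], b2]
The second expression, normalized: [[[[b1, b4], b2], b3], b5] - [[[[b1, b4], b3], b2], b5] - [[[[b1, b4], b5], b2], b3] + [[[[b1, b4], b5], b3], b2]
Same normal form: equal.


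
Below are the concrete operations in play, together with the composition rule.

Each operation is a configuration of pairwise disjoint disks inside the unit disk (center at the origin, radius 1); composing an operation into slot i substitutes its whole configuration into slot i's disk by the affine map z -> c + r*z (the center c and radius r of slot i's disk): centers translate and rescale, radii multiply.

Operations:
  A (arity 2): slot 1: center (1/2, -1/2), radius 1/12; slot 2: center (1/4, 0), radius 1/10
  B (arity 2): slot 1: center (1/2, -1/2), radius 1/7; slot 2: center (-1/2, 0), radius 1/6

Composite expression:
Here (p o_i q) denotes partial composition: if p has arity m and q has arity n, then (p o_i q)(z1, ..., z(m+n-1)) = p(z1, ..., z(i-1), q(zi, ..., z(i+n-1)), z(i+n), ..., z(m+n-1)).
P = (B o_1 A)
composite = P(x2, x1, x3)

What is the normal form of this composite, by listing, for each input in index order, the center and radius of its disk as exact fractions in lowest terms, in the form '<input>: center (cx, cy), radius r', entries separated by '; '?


x1: center (15/28, -1/2), radius 1/70; x2: center (4/7, -4/7), radius 1/84; x3: center (-1/2, 0), radius 1/6


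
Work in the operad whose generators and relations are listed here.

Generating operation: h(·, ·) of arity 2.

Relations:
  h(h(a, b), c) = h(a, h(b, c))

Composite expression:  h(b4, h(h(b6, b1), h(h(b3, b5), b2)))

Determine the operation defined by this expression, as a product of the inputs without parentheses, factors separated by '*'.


b4 * b6 * b1 * b3 * b5 * b2

The h-tree's shape is irrelevant; the b-reading-order decides.
h(b6, b1) collapses to b6 * b1
h(b3, b5) collapses to b3 * b5
h(h(b3, b5), b2) collapses to b3 * b5 * b2
h(h(b6, b1), h(h(b3, b5), b2)) collapses to b6 * b1 * b3 * b5 * b2
h(b4, h(h(b6, b1), h(h(b3, b5), b2))) collapses to b4 * b6 * b1 * b3 * b5 * b2


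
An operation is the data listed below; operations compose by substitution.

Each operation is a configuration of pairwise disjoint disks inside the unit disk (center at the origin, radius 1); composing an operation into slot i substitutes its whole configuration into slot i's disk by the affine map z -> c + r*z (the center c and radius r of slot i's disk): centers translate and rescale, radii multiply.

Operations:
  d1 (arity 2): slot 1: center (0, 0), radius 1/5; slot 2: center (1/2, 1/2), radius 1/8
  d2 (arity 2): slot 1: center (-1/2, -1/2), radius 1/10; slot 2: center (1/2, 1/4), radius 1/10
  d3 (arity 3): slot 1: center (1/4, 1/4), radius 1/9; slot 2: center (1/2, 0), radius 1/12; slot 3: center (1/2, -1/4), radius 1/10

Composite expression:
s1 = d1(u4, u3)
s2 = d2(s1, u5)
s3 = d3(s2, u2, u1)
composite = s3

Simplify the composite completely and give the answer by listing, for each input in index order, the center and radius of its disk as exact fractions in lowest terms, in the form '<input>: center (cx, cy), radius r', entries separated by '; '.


Follow each u-input down from d3: c' goes to c + r*c', radius to r*r'.
tracing u4 down its 3-map path: center (7/36, 7/36), radius 1/450
tracing u3 down its 3-map path: center (1/5, 1/5), radius 1/720
tracing u5 down its 2-map path: center (11/36, 5/18), radius 1/90
tracing u2 down its 1-map path: center (1/2, 0), radius 1/12
tracing u1 down its 1-map path: center (1/2, -1/4), radius 1/10

u1: center (1/2, -1/4), radius 1/10; u2: center (1/2, 0), radius 1/12; u3: center (1/5, 1/5), radius 1/720; u4: center (7/36, 7/36), radius 1/450; u5: center (11/36, 5/18), radius 1/90


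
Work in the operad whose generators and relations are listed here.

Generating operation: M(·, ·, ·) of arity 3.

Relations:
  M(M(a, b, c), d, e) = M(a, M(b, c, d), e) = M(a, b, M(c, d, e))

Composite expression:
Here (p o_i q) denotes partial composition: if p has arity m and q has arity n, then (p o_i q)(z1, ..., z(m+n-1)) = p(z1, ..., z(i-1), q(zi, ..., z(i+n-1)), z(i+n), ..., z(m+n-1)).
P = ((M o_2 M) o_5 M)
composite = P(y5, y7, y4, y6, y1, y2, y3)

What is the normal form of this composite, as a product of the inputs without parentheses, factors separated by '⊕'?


y5 ⊕ y7 ⊕ y4 ⊕ y6 ⊕ y1 ⊕ y2 ⊕ y3


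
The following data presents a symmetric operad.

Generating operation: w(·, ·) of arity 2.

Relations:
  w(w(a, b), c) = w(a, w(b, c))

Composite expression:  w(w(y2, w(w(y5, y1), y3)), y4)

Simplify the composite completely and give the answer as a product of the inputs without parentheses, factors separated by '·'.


y2 · y5 · y1 · y3 · y4

All parenthesizations of w agree; list the y-inputs left to right.
w(y5, y1) linearizes to y5 · y1
w(w(y5, y1), y3) linearizes to y5 · y1 · y3
w(y2, w(w(y5, y1), y3)) linearizes to y2 · y5 · y1 · y3
w(w(y2, w(w(y5, y1), y3)), y4) linearizes to y2 · y5 · y1 · y3 · y4


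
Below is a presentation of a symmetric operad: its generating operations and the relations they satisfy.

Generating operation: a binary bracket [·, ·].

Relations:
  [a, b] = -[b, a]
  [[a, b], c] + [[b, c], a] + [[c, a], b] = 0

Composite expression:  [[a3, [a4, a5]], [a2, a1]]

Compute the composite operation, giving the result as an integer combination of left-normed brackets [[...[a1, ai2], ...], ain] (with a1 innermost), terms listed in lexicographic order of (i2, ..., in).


[[[[a1, a2], a3], a4], a5] - [[[[a1, a2], a3], a5], a4] - [[[[a1, a2], a4], a5], a3] + [[[[a1, a2], a5], a4], a3]

Expand each bracket as ab - ba; the a1-initial words give the coefficients.
Composite bracket: [[a3, [a4, a5]], [a2, a1]]
Applying ab - ba throughout gives 16 signed words (2^4 = 16).
The a1-initial words carry the normal form:
  sign of a1a2a3a4a5 is +1, so it contributes +[[[[a1, a2], a3], a4], a5]
  sign of a1a2a3a5a4 is -1, so it contributes -[[[[a1, a2], a3], a5], a4]
  sign of a1a2a4a5a3 is -1, so it contributes -[[[[a1, a2], a4], a5], a3]
  sign of a1a2a5a4a3 is +1, so it contributes +[[[[a1, a2], a5], a4], a3]


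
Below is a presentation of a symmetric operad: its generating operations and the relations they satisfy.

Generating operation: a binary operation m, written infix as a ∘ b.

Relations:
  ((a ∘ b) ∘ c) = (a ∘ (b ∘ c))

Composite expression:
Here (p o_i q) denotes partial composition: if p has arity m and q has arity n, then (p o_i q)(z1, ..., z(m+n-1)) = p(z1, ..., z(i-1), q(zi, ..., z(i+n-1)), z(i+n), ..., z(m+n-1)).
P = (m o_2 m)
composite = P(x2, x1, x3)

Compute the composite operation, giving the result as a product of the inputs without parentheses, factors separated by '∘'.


x2 ∘ x1 ∘ x3


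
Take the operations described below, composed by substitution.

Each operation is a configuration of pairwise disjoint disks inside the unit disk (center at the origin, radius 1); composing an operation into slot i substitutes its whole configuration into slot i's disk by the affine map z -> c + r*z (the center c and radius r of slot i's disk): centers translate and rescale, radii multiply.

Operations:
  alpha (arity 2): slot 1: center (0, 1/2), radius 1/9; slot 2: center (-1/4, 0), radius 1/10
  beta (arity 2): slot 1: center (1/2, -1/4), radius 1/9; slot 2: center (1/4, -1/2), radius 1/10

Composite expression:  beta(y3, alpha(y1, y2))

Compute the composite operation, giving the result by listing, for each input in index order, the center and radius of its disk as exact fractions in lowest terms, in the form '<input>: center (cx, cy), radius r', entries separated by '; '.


y1: center (1/4, -9/20), radius 1/90; y2: center (9/40, -1/2), radius 1/100; y3: center (1/2, -1/4), radius 1/9

Affine substitution under beta: radii multiply and y-centers shift.
input y3: composing its 1 substitution step yields center (1/2, -1/4), radius 1/9
input y1: composing its 2 substitution steps yields center (1/4, -9/20), radius 1/90
input y2: composing its 2 substitution steps yields center (9/40, -1/2), radius 1/100


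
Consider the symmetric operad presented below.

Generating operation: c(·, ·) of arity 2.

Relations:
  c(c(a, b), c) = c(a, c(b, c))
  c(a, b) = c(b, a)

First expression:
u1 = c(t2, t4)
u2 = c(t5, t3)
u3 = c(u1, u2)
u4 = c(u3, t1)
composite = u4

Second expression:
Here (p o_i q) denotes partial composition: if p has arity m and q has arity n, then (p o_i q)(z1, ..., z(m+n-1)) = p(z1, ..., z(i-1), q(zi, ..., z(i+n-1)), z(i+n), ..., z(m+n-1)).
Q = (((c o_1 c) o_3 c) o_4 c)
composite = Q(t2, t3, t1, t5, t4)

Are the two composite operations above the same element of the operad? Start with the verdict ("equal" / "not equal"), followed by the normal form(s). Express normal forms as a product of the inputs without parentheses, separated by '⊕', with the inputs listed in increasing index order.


equal; the common form is t1 ⊕ t2 ⊕ t3 ⊕ t4 ⊕ t5

The first expression, normalized: t1 ⊕ t2 ⊕ t3 ⊕ t4 ⊕ t5
The second expression, normalized: t1 ⊕ t2 ⊕ t3 ⊕ t4 ⊕ t5
Same normal form: equal.


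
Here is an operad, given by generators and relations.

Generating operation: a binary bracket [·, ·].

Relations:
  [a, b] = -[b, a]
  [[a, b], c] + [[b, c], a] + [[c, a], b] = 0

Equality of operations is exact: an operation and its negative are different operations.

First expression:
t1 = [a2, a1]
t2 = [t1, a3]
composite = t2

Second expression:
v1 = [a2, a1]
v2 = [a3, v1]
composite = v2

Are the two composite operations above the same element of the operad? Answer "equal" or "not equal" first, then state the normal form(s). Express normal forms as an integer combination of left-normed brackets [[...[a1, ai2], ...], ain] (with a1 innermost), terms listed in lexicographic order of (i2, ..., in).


not equal; the first gives -[[a1, a2], a3] and the second [[a1, a2], a3]

The first expression reduces to -[[a1, a2], a3]
The second expression reduces to [[a1, a2], a3]
Different reductions; not equal.


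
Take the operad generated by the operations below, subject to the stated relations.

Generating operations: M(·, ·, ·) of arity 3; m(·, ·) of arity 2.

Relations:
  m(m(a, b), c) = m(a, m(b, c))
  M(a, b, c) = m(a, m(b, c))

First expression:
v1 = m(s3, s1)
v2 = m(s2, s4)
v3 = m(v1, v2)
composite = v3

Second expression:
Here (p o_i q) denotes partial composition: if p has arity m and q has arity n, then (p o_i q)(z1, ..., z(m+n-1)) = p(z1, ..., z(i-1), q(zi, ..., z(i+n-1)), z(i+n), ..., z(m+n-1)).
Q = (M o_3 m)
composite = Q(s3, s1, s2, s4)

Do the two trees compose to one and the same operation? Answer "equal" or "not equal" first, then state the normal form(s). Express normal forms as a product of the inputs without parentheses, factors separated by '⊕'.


In normal form, the first expression is s3 ⊕ s1 ⊕ s2 ⊕ s4
In normal form, the second expression is s3 ⊕ s1 ⊕ s2 ⊕ s4
Both agree, so they are equal.

equal: each reduces to s3 ⊕ s1 ⊕ s2 ⊕ s4


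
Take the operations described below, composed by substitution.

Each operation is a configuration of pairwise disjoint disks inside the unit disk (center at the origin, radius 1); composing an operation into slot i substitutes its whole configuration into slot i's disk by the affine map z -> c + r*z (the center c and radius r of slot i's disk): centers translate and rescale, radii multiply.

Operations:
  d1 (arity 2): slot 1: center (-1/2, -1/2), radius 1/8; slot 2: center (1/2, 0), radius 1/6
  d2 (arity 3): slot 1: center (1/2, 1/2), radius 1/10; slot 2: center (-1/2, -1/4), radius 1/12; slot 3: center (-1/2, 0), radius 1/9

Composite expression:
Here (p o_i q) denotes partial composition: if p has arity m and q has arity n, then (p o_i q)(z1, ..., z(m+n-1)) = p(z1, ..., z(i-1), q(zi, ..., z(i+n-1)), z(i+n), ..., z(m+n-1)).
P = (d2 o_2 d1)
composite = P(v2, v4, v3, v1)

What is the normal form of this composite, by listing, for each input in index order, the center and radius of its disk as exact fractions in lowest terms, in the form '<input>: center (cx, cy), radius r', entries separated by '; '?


Affine substitution under d2: radii multiply and v-centers shift.
v2 passes through 1 substitution, ending at center (1/2, 1/2), radius 1/10
v4 passes through 2 substitutions, ending at center (-13/24, -7/24), radius 1/96
v3 passes through 2 substitutions, ending at center (-11/24, -1/4), radius 1/72
v1 passes through 1 substitution, ending at center (-1/2, 0), radius 1/9

v1: center (-1/2, 0), radius 1/9; v2: center (1/2, 1/2), radius 1/10; v3: center (-11/24, -1/4), radius 1/72; v4: center (-13/24, -7/24), radius 1/96
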